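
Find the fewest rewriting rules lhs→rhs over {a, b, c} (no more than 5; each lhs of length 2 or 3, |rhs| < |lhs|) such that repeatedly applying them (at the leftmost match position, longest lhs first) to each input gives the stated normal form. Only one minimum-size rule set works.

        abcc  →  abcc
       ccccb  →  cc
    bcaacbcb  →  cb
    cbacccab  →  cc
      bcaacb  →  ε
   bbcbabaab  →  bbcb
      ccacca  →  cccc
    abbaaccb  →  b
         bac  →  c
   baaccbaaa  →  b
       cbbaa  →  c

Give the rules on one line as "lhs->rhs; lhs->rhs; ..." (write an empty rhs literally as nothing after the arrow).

  | abcc
  | ccccb => cca => cc
  | bcaacbcb => bcacbcb => bccbcb => bacb => cb
  | cbacccab => ccccab => ccccb => cca => cc

aa->b; ba->; ca->c; ccb->a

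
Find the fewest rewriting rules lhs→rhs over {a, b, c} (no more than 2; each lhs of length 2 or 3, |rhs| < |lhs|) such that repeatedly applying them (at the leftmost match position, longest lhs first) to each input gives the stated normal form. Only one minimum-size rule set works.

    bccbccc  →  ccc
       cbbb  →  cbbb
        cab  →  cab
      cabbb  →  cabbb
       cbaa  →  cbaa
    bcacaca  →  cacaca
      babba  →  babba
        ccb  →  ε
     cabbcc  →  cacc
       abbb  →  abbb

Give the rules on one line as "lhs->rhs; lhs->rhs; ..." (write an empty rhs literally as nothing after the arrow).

  | bccbccc => ccbccc => ccc
  | cbbb
  | cab
  | cabbb

bc->c; ccb->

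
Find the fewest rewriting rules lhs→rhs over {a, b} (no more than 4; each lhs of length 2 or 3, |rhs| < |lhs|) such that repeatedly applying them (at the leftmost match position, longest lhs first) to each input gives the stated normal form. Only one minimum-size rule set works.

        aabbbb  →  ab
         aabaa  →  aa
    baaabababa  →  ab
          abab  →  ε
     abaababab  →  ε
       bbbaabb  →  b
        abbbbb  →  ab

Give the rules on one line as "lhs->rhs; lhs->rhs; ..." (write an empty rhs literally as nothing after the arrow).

aab->; abb->; ba->b; bb->a

  | aabbbb => bbb => ab
  | aabaa => aa
  | baaabababa => baabababa => babababa => bbababa => aababa => aba => ab
  | abab => abb => ε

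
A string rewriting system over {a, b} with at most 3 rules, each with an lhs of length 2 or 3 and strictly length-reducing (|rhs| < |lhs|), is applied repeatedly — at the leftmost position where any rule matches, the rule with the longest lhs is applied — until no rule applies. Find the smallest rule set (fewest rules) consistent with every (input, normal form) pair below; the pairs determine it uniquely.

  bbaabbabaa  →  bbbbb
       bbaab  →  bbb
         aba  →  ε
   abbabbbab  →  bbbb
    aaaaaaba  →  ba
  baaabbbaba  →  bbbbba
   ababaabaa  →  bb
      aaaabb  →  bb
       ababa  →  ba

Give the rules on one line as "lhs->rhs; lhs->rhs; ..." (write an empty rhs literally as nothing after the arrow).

aa->; ab->a; bab->bb

  | bbaabbabaa => bbbbabaa => bbbbbaa => bbbbb
  | bbaab => bbb
  | aba => aa => ε
  | abbabbbab => ababbbab => aabbbab => bbbab => bbbb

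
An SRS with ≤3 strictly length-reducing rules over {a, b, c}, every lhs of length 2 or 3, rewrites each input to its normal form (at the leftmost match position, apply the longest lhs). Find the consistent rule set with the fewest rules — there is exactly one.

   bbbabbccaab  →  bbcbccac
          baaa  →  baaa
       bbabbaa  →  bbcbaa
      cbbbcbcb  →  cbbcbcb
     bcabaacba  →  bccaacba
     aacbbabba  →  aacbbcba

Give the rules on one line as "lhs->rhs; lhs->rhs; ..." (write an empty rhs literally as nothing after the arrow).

  | bbbabbccaab => bbabbccaab => bbcbccaab => bbcbccac
  | baaa
  | bbabbaa => bbcbaa
  | cbbbcbcb => cbbcbcb

ab->c; bbb->bb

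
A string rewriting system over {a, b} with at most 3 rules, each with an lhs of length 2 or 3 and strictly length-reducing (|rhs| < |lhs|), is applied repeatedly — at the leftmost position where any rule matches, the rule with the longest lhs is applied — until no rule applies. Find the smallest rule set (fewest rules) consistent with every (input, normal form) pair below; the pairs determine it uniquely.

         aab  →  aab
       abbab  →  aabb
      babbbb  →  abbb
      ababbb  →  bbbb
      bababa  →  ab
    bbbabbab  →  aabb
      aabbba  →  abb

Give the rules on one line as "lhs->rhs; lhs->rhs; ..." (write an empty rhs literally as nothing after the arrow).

  | aab
  | abbab => aabb
  | babbbb => abbb
  | ababbb => bbbb

aba->b; bab->a; bba->ab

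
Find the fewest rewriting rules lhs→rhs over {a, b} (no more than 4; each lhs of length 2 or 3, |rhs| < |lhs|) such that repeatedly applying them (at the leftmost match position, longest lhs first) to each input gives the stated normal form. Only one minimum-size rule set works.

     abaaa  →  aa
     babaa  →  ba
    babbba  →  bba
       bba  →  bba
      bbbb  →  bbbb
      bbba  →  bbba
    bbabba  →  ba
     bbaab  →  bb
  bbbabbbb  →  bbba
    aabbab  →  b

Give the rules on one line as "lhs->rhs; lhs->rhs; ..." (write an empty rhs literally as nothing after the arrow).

ab->b; abb->a; baa->a

  | abaaa => baaa => aa
  | babaa => bbaa => ba
  | babbba => baba => bba
  | bba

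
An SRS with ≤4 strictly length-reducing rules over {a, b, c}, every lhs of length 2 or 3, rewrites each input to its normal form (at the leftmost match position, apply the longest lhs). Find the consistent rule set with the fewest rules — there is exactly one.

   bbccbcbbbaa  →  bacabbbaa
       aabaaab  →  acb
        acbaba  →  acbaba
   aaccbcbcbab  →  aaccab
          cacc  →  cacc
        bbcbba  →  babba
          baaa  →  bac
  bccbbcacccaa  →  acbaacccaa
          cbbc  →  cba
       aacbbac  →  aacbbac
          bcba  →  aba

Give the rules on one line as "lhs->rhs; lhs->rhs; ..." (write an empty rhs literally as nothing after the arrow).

aaa->ac; aab->; bc->a

  | bbccbcbbbaa => bacbcbbbaa => bacabbbaa
  | aabaaab => aaab => acb
  | acbaba
  | aaccbcbcbab => aaccabcbab => aaccaabab => aaccab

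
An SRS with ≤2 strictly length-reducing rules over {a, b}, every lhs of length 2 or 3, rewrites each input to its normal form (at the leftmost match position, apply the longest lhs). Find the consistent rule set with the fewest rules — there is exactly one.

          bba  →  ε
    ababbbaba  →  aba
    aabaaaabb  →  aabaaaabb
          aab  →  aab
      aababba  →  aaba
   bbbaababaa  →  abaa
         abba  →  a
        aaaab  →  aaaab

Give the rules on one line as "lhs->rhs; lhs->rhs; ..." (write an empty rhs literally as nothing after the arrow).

  | bba => ε
  | ababbbaba => abbaba => aba
  | aabaaaabb
  | aab

bab->; bba->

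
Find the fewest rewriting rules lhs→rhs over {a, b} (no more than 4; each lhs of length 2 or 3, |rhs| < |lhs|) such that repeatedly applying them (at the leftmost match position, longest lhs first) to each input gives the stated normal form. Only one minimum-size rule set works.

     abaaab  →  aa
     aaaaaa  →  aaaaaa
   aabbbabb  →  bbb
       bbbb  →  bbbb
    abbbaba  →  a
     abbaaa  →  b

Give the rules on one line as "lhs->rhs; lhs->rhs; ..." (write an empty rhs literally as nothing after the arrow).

ab->; ba->b; bba->a

  | abaaab => aaab => aa
  | aaaaaa
  | aabbbabb => abbabb => babb => bbb
  | bbbb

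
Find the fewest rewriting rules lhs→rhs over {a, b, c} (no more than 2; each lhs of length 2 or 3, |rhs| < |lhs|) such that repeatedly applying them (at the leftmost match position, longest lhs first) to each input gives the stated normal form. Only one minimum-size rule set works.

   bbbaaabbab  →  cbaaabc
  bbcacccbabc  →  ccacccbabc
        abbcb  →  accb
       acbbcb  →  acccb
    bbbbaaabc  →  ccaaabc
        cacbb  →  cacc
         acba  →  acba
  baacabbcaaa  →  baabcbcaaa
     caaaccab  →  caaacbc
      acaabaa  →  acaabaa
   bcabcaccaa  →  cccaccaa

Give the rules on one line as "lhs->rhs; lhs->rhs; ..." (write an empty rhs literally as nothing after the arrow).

  | bbbaaabbab => cbaaabbab => cbaaacab => cbaaabc
  | bbcacccbabc => ccacccbabc
  | abbcb => accb
  | acbbcb => acccb

bb->c; cab->bc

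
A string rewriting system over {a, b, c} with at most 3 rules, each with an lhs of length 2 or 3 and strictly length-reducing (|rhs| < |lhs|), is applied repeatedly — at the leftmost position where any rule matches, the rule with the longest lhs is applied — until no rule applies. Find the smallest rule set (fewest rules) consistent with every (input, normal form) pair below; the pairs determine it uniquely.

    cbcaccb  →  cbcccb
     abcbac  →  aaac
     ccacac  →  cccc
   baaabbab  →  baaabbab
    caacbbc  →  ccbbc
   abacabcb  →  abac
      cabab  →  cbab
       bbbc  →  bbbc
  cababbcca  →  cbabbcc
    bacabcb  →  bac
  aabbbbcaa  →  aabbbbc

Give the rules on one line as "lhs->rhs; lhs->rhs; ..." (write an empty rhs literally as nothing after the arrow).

bcb->a; ca->c

  | cbcaccb => cbcccb
  | abcbac => aaac
  | ccacac => cccac => cccc
  | baaabbab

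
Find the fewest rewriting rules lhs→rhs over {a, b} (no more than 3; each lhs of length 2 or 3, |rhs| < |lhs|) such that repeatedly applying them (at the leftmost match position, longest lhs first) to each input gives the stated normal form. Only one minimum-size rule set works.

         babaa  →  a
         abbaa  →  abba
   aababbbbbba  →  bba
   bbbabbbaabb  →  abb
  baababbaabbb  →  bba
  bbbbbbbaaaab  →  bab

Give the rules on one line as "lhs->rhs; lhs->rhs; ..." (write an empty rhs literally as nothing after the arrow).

  | babaa => bbba => a
  | abbaa => abba
  | aababbbbbba => ababbbbbba => bbbbbbbba => bbbbba => bba
  | bbbabbbaabb => abbbaabb => aaabb => aabb => abb

aa->a; aba->bb; bbb->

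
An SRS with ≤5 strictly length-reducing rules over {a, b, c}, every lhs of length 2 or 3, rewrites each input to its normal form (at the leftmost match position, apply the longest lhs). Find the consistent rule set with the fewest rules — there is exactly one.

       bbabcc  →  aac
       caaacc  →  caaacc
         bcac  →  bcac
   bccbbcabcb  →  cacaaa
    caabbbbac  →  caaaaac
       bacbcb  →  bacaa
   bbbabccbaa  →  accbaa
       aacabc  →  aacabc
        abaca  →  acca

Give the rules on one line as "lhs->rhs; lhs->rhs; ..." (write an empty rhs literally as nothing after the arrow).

aba->ac; bb->a; bcb->aa; bcc->c

  | bbabcc => aabcc => aac
  | caaacc
  | bcac
  | bccbbcabcb => cbbcabcb => cacabcb => cacaaa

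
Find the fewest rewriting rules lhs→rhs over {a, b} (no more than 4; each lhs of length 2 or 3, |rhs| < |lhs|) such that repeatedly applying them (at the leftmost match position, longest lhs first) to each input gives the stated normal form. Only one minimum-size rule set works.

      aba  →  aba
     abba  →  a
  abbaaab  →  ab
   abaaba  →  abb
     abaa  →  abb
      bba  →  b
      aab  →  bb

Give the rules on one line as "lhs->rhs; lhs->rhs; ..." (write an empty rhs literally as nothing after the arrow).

  | aba
  | abba => aaa => a
  | abbaaab => aaaaab => aaab => ab
  | abaaba => abbba => abaa => abb

aa->b; aaa->a; bba->aa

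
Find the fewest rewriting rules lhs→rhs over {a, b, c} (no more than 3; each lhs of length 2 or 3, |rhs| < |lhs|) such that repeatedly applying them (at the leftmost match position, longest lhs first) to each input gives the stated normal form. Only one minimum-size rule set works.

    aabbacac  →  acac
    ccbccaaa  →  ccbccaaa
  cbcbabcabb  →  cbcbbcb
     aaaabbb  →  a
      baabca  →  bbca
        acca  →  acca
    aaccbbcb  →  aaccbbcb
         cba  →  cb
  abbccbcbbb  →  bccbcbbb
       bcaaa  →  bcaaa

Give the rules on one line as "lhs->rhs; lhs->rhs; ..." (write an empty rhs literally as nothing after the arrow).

  | aabbacac => abacac => acac
  | ccbccaaa
  | cbcbabcabb => cbcbbcabb => cbcbbcb
  | aaaabbb => aaabb => aab => a

ab->; ba->b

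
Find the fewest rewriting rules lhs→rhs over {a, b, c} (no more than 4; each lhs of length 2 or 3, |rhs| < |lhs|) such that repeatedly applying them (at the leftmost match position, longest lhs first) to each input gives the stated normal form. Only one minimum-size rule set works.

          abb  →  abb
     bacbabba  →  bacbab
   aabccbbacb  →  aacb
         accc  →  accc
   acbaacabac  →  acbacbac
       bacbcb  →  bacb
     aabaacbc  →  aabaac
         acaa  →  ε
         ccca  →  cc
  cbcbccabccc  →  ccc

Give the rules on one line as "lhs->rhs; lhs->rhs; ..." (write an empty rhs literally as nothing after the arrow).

  | abb
  | bacbabba => bacbab
  | aabccbbacb => aacbbacb => aacbcb => aacb
  | accc

aca->c; bba->b; bc->; ca->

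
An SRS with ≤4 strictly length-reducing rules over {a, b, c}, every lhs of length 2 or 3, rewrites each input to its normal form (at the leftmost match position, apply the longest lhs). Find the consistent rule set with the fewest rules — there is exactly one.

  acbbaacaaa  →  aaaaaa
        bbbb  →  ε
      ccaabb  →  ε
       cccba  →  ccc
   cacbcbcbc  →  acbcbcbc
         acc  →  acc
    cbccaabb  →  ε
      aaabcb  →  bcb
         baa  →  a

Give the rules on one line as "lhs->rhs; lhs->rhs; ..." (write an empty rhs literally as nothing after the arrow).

ab->b; ba->; bb->; ca->a

  | acbbaacaaa => acaacaaa => aaacaaa => aaaaaa
  | bbbb => bb => ε
  | ccaabb => caabb => aabb => abb => bb => ε
  | cccba => ccc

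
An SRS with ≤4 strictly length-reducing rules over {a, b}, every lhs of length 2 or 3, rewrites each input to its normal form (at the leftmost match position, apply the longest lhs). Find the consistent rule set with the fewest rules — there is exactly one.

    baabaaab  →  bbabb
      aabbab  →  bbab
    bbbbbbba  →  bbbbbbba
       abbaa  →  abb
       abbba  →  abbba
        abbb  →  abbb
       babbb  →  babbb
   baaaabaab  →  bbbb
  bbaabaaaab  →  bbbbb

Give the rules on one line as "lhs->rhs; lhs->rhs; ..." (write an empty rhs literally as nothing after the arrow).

  | baabaaab => bbaaab => bbabb
  | aabbab => bbab
  | bbbbbbba
  | abbaa => abb

aa->; aaa->ab; aba->b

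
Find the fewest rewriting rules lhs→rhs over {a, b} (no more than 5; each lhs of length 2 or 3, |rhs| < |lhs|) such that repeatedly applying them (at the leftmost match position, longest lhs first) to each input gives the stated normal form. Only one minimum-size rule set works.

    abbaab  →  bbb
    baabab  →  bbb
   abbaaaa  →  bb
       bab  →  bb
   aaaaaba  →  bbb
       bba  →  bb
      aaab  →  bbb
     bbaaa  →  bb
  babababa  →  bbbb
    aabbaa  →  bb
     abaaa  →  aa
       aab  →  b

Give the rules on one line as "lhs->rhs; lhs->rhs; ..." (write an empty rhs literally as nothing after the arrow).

  | abbaab => bbaab => bbab => bbb
  | baabab => babab => bbab => bbb
  | abbaaaa => bbaaaa => bbaaa => bbaa => bba => bb
  | bab => bb

aaa->bb; ab->b; aba->; ba->b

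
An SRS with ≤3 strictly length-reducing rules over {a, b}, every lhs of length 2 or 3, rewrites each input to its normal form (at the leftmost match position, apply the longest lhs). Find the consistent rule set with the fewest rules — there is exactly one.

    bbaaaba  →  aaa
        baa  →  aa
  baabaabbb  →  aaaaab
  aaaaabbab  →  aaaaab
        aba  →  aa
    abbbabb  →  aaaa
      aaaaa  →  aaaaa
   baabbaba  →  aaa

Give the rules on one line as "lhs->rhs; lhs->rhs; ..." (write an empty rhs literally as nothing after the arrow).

ba->a; bb->a; bba->

  | bbaaaba => aaba => aaa
  | baa => aa
  | baabaabbb => aabaabbb => aaaabbb => aaaaab
  | aaaaabbab => aaaaab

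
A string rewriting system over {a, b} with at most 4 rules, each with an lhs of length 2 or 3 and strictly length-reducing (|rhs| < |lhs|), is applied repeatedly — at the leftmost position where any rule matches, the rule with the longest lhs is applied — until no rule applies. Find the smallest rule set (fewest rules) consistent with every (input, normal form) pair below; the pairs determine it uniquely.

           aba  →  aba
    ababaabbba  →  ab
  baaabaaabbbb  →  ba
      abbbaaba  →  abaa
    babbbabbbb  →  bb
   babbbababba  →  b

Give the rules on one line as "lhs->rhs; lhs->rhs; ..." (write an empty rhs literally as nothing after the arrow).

aab->a; bab->b; bba->b; bbb->b

  | aba
  | ababaabbba => abaabbba => ababba => abba => ab
  | baaabaaabbbb => baaaaabbbb => baaaabbb => baaabb => baab => ba
  | abbbaaba => abaaba => abaa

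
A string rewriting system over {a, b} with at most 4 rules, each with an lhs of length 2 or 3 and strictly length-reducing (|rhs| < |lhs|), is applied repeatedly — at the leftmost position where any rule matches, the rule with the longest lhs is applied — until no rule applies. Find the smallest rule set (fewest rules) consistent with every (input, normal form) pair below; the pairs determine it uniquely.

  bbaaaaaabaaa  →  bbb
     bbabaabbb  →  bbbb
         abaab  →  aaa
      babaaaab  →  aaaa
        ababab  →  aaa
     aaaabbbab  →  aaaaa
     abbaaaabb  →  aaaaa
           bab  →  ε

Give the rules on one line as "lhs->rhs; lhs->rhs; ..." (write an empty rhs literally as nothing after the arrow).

ab->a; ba->b; baa->b; bab->

  | bbaaaaaabaaa => bbaaaabaaa => bbaabaaa => bbbaaa => bbba => bbb
  | bbabaabbb => baabbb => bbbb
  | abaab => aaab => aaa
  | babaaaab => aaaab => aaaa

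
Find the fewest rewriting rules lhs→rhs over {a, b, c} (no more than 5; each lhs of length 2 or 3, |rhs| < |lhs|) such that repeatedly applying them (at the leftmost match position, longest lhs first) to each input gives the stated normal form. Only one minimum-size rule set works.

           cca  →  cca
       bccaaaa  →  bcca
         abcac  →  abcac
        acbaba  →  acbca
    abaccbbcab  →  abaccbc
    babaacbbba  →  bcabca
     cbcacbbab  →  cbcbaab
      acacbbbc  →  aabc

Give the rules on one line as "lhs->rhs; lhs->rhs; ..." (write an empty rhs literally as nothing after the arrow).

aaa->; aca->ba; bab->bc; bb->a

  | cca
  | bccaaaa => bcca
  | abcac
  | acbaba => acbca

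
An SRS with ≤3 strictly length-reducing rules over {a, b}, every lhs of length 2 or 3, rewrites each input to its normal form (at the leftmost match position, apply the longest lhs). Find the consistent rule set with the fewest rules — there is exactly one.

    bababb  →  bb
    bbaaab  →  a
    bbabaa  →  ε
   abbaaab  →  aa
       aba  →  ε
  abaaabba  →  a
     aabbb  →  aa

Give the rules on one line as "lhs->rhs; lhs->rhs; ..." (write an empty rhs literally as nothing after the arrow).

ab->a; aba->; ba->

  | bababb => babb => bb
  | bbaaab => baab => ab => a
  | bbabaa => bbaa => ba => ε
  | abbaaab => abaaab => aab => aa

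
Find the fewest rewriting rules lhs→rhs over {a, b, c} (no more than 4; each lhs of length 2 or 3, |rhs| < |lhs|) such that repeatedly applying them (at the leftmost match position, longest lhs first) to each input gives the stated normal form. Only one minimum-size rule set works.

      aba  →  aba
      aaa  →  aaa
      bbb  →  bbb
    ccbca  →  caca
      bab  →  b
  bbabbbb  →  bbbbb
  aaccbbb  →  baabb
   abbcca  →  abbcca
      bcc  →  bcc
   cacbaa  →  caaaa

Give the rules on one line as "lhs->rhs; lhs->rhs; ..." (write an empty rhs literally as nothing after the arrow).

  | aba
  | aaa
  | bbb
  | ccbca => caca

aac->ba; bab->b; cb->a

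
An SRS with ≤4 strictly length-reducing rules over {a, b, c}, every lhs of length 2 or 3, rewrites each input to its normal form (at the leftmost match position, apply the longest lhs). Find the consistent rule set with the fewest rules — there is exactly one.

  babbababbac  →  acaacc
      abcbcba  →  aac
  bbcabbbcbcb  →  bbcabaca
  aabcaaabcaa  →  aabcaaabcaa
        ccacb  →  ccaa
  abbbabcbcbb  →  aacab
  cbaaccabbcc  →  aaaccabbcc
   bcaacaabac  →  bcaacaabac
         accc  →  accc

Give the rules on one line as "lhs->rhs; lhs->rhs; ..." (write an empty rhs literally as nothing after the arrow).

baa->bb; bba->ac; cb->a

  | babbababbac => baacbabbac => bbcbabbac => bbaabbac => acabbac => acaacc
  | abcbcba => abacba => abaaa => abba => aac
  | bbcabbbcbcb => bbcabbbacb => bbcabaccb => bbcabaca
  | aabcaaabcaa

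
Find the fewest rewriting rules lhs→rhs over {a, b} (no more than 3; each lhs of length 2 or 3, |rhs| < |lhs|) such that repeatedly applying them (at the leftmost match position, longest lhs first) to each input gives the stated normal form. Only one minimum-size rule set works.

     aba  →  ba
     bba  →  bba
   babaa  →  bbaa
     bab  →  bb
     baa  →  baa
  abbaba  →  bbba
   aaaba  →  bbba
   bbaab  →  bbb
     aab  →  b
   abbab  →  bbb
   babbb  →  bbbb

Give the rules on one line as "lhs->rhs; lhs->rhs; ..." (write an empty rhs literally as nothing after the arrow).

  | aba => ba
  | bba
  | babaa => bbaa
  | bab => bb

aaa->bb; ab->b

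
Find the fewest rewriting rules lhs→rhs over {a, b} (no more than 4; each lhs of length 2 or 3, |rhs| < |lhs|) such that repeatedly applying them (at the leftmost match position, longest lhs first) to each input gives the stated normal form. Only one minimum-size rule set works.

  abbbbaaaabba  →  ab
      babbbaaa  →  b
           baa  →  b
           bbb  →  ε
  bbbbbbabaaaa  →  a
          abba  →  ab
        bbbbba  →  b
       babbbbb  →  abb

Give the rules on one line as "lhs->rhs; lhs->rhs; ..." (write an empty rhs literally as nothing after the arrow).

  | abbbbaaaabba => abaaaabba => aaaaabba => baaabba => aaabba => babba => abba => ab
  | babbbaaa => abbbaaa => aaaa => baa => aa => b
  | baa => aa => b
  | bbb => ε

aa->b; ba->a; bba->b; bbb->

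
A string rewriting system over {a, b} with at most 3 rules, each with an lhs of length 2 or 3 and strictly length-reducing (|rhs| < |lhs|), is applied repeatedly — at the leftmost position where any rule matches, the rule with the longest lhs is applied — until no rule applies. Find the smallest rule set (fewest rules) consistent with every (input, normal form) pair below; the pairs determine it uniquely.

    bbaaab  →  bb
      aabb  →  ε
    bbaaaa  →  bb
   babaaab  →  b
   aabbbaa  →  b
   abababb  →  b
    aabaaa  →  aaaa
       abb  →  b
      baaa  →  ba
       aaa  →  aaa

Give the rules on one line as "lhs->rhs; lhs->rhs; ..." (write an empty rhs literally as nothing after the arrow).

  | bbaaab => bbab => bb
  | aabb => ab => ε
  | bbaaaa => bbaa => bb
  | babaaab => baaab => bab => b

ab->; baa->b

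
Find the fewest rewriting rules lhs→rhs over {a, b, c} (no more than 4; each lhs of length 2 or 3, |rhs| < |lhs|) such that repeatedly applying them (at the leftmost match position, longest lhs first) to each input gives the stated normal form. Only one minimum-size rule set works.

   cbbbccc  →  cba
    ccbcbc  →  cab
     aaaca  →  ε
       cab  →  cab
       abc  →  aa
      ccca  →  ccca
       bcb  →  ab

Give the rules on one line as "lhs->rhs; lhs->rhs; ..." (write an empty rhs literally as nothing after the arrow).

  | cbbbccc => cbbacc => cbbc => cba
  | ccbcbc => ccabc => ccaa => cab
  | aaaca => aacc => ac => ε
  | cab

ac->; aca->cc; bc->a; caa->ab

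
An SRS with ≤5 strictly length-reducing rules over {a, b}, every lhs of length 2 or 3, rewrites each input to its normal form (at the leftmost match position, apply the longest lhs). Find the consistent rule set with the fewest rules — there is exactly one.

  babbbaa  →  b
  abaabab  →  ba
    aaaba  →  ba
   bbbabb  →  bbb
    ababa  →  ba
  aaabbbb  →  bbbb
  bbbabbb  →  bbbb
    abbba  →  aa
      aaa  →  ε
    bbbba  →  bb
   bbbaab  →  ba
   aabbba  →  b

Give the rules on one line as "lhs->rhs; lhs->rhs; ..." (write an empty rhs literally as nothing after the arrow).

aaa->; aab->b; ab->a; bba->

  | babbbaa => babbaa => babaa => baaa => b
  | abaabab => aaabab => bab => ba
  | aaaba => ba
  | bbbabb => bbb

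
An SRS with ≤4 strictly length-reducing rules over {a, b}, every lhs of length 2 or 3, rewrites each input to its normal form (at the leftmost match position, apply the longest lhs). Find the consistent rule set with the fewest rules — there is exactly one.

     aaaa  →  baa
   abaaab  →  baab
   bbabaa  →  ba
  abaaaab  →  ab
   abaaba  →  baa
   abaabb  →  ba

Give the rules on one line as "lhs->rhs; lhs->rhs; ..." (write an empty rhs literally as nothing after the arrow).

  | aaaa => baa
  | abaaab => aaaab => baab
  | bbabaa => abaa => aaa => ba
  | abaaaab => aaaaab => baaab => bbab => ab

aaa->ba; aba->aa; bb->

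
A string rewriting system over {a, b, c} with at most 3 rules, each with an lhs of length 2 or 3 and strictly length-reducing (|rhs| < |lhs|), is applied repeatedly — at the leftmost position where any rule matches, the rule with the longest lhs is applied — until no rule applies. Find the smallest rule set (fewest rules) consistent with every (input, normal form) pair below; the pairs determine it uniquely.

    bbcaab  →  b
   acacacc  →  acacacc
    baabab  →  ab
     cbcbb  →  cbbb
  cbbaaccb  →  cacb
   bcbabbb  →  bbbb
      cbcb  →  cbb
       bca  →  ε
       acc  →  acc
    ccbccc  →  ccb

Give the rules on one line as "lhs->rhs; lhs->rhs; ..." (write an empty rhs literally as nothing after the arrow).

  | bbcaab => bbaab => bab => b
  | acacacc
  | baabab => abab => ab
  | cbcbb => cbbb

ba->; bac->a; bc->b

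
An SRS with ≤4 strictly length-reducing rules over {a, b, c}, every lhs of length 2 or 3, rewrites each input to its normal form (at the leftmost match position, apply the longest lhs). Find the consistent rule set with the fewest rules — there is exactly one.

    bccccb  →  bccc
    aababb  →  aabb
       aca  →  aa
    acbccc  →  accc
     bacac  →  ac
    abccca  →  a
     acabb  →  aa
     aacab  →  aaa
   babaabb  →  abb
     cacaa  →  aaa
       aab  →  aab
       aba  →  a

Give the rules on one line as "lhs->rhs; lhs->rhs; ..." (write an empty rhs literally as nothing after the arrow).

  | bccccb => bccc
  | aababb => aabb
  | aca => aa
  | acbccc => accc

ba->; ca->a; cab->ca; cb->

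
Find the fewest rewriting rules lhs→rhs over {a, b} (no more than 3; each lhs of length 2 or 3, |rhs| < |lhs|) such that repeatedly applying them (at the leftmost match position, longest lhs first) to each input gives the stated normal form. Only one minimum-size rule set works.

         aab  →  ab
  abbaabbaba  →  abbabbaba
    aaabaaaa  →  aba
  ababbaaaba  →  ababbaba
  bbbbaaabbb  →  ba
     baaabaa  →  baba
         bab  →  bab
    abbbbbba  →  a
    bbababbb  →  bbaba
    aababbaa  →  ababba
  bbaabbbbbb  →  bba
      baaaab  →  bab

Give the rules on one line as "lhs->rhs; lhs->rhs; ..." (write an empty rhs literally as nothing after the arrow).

aa->a; bbb->

  | aab => ab
  | abbaabbaba => abbabbaba
  | aaabaaaa => aabaaaa => abaaaa => abaaa => abaa => aba
  | ababbaaaba => ababbaaba => ababbaba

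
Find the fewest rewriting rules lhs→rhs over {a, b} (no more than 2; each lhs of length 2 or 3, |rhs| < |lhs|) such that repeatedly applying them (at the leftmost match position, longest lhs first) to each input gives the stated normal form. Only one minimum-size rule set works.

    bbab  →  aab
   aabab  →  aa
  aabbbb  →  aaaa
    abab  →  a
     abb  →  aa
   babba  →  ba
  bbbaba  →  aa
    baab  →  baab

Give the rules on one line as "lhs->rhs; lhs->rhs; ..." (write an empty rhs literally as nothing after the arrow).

  | bbab => aab
  | aabab => aa
  | aabbbb => aaabb => aaaa
  | abab => a

bab->; bb->a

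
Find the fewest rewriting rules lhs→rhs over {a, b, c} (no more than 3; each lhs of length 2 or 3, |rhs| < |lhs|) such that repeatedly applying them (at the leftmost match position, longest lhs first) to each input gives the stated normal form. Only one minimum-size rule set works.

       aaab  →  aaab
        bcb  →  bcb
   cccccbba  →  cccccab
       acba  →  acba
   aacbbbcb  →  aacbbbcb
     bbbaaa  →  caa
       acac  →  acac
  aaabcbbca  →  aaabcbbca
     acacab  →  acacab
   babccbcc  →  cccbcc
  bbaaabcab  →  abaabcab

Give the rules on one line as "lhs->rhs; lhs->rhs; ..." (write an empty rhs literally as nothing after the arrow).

  | aaab
  | bcb
  | cccccbba => cccccab
  | acba

bab->c; bba->ab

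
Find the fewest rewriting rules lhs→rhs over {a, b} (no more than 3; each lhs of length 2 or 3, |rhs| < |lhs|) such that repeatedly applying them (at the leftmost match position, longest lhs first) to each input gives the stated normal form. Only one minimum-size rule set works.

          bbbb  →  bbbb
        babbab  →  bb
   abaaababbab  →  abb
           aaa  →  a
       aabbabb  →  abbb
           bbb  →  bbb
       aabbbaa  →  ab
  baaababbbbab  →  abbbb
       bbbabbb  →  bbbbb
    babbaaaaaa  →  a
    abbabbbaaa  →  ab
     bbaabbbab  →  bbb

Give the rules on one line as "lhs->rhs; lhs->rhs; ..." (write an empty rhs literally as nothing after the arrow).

aa->a; ba->

  | bbbb
  | babbab => bbab => bb
  | abaaababbab => aaababbab => aababbab => ababbab => abbab => abb
  | aaa => aa => a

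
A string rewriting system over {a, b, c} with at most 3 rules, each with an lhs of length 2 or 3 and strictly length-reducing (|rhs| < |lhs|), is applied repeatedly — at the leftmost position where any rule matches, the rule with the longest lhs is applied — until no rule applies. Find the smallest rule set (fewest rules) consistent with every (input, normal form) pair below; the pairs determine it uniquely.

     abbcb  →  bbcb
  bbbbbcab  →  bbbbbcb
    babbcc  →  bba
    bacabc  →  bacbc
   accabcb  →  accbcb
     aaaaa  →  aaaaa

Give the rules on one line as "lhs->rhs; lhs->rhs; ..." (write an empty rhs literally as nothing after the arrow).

ab->b; bcc->a

  | abbcb => bbcb
  | bbbbbcab => bbbbbcb
  | babbcc => bbbcc => bba
  | bacabc => bacbc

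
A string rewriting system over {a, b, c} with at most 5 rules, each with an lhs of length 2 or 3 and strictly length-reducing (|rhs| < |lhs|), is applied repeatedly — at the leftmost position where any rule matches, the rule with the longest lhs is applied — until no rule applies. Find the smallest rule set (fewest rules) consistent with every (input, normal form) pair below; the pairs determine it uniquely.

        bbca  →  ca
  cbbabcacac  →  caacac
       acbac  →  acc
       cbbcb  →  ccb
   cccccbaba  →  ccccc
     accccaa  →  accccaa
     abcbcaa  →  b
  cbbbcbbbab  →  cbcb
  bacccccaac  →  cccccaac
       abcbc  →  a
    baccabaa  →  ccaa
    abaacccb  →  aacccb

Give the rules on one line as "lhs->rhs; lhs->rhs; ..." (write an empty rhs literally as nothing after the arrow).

  | bbca => ca
  | cbbabcacac => cabcacac => caacac
  | acbac => acc
  | cbbcb => ccb

aaa->b; abc->a; ba->; bb->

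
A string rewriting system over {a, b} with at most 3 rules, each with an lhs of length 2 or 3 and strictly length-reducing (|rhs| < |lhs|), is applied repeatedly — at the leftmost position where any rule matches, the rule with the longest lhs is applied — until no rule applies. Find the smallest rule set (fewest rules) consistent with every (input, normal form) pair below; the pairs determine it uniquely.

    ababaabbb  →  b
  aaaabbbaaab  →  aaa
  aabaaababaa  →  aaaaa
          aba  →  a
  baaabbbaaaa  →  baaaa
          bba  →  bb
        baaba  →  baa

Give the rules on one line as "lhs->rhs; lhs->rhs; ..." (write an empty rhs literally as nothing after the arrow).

ab->; bba->bb

  | ababaabbb => abaabbb => aabbb => abb => b
  | aaaabbbaaab => aaabbaaab => aabaaab => aaaab => aaa
  | aabaaababaa => aaaababaa => aaaabaa => aaaaa
  | aba => a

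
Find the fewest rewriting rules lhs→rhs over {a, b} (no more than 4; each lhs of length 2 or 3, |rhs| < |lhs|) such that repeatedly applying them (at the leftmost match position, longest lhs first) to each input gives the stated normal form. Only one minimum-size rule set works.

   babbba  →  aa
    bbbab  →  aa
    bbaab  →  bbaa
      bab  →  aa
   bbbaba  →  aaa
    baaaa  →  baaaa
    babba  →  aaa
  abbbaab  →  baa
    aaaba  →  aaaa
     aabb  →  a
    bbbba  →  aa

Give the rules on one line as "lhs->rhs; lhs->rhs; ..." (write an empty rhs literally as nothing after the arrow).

  | babbba => aabba => aa
  | bbbab => aab => aa
  | bbaab => bbaa
  | bab => aa

ab->a; abb->; bab->aa; bbb->a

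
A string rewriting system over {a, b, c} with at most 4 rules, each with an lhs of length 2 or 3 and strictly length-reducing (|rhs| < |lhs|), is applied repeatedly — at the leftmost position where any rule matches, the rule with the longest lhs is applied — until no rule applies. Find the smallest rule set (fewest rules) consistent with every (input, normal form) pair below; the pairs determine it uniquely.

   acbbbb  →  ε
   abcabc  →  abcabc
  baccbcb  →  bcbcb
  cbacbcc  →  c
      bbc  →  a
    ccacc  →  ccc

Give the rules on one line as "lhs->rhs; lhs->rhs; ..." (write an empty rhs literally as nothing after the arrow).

  | acbbbb => bbbb => bb => ε
  | abcabc
  | baccbcb => bcbcb
  | cbacbcc => cbbcc => cac => c

ac->; bb->; bbc->a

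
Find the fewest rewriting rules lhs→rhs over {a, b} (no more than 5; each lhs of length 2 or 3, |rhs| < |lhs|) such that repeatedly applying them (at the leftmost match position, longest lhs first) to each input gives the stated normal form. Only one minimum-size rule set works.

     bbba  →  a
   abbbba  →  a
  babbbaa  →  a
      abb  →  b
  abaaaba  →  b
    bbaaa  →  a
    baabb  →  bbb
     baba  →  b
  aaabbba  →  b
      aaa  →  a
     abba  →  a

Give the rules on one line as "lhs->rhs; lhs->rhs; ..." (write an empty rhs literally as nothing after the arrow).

  | bbba => bba => ba => a
  | abbbba => bbba => bba => ba => a
  | babbbaa => babbaa => babaa => baaa => aaa => ba => a
  | abb => b

aa->b; ab->; ba->a; bab->ba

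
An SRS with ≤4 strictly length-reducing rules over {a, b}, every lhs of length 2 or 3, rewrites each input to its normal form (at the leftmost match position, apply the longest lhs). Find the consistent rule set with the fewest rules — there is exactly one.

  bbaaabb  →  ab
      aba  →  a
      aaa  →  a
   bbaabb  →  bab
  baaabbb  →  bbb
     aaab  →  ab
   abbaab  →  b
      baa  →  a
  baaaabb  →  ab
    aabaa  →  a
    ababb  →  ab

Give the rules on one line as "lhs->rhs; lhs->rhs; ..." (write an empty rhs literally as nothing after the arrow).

  | bbaaabb => baabb => abb => ab
  | aba => a
  | aaa => a
  | bbaabb => babb => bab

aa->; aba->a; abb->ab; baa->a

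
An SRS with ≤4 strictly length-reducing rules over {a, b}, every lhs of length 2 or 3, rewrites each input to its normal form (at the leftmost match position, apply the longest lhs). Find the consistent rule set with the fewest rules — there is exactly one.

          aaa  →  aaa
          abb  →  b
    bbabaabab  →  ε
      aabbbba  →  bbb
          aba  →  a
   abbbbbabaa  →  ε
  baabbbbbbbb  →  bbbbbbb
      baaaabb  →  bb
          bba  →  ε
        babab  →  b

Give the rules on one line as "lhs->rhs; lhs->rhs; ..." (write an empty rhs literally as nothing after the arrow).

aab->bb; ab->; ba->; bba->

  | aaa
  | abb => b
  | bbabaabab => baabab => abab => ab => ε
  | aabbbba => bbbbba => bbb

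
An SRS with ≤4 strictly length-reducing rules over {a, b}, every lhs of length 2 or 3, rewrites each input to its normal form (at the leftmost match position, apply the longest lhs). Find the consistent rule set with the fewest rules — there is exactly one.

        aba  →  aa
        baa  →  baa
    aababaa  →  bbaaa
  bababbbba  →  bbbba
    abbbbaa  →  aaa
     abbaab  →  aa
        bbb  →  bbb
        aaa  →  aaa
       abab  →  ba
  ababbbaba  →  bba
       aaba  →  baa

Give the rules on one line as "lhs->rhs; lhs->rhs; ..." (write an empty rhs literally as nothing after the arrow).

aab->ba; ab->a; bab->b

  | aba => aa
  | baa
  | aababaa => baabaa => bbaaa
  | bababbbba => babbbba => bbbba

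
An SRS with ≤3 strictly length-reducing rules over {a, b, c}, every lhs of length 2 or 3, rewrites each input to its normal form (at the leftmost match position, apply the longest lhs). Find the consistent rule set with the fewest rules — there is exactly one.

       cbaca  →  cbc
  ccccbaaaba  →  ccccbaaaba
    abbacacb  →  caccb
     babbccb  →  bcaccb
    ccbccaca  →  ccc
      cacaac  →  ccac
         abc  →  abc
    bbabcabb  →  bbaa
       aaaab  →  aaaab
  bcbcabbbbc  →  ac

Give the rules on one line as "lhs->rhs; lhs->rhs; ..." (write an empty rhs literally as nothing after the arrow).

abb->ca; aca->c; bcc->

  | cbaca => cbc
  | ccccbaaaba
  | abbacacb => caacacb => caccb
  | babbccb => bcaccb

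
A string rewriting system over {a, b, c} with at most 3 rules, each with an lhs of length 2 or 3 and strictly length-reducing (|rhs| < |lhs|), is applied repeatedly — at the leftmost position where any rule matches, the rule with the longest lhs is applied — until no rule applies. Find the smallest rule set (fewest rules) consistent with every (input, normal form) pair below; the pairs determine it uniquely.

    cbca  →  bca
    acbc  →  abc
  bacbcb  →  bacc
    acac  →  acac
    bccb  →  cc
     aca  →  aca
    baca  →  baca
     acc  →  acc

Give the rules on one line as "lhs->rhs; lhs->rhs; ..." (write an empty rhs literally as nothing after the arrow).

bcb->cc; cb->b

  | cbca => bca
  | acbc => abc
  | bacbcb => babcb => bacc
  | acac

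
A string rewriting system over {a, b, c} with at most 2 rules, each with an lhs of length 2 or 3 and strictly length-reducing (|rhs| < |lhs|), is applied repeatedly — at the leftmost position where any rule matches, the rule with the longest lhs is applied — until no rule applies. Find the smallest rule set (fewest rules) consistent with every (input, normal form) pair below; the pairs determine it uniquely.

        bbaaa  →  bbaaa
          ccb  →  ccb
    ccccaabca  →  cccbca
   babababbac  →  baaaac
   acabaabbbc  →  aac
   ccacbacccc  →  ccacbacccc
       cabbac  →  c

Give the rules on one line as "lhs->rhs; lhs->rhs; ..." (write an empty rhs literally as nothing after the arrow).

ab->a; caa->

  | bbaaa
  | ccb
  | ccccaabca => cccbca
  | babababbac => baababbac => baaabbac => baaabac => baaaac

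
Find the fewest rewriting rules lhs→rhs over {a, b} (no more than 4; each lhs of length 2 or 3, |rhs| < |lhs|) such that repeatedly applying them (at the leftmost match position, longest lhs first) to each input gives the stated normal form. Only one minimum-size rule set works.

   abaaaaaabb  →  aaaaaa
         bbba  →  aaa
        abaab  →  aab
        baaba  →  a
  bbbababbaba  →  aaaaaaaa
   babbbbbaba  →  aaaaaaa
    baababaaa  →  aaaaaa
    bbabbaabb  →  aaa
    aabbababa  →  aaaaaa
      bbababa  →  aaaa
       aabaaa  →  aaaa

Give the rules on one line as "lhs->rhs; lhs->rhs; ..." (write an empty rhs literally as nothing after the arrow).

ba->; bab->aa; bb->; bbb->aa

  | abaaaaaabb => aaaaaabb => aaaaaa
  | bbba => aaa
  | abaab => aab
  | baaba => aba => a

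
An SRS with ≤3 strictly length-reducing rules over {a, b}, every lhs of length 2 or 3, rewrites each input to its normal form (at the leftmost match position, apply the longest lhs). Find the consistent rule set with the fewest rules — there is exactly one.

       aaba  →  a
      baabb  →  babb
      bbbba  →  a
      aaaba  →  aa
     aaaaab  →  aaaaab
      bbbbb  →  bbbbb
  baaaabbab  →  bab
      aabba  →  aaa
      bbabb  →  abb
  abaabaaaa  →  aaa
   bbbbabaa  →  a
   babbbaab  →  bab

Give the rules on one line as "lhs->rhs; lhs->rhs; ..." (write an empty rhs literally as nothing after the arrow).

  | aaba => a
  | baabb => babb
  | bbbba => bba => a
  | aaaba => aa

aba->; baa->ba; bba->a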